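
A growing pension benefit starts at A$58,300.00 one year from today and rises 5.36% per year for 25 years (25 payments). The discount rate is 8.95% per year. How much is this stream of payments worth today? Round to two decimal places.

A$921,227.38

Periodic rate r = 0.0895 per year.
Growing ordinary annuity: PV = PMT₁ × [1 − ((1+g)/(1+r))^n] / (r − g) = 58,300 × [1 − ((1+0.0536)/(1+r))^25] / (r − 0.0536) = A$921,227.38.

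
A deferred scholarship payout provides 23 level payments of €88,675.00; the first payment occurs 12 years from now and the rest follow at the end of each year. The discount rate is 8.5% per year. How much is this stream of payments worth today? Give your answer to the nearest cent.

Ordinary annuity of 23 payments, first payment at period 12.
Periodic rate r = 0.085 per year.
The ordinary-annuity PV formula values the stream one period before the first payment (period 11); discount that back 11 periods:
PV₀ = 88,675 × [1 − (1+r)^−23] / r × (1+r)^−11 = €360,132.09

€360,132.09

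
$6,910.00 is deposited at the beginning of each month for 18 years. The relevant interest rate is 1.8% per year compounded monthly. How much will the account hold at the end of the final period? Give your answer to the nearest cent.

This is an annuity due: 216 deposits of $6,910.00 at the beginning of each month.
Periodic rate r = 0.018/12 per month; n is counted in months.
FV = PMT × [((1+r)^n − 1)/r] × (1+r) = 6,910 × [(1+r)^216 − 1] / r × (1+r) = $1,763,824.34

$1,763,824.34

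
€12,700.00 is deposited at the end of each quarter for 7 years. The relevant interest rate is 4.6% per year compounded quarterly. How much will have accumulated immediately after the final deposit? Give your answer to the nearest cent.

€416,727.49

This is an ordinary annuity: 28 deposits of €12,700.00 at the end of each quarter.
Periodic rate r = 0.046/4 per quarter; n is counted in quarters.
FV = PMT × [((1+r)^n − 1)/r] = 12,700 × [(1+r)^28 − 1] / r = €416,727.49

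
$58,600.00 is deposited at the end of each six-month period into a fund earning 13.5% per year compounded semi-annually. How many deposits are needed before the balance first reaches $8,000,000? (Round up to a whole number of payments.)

Periodic rate r = 0.135/2 per half-year; n is counted in half-years.
Ordinary annuity FV: 8,000,000 = 58,600 × [((1+r)^n − 1)/r].
(1+r)^n = 1 + 8,000,000 × r / 58,600, so n = ln(1 + 8,000,000·r/58,600) / ln(1+r) = 35.58.
Round up to a whole number of payments: n = 36.

36 payments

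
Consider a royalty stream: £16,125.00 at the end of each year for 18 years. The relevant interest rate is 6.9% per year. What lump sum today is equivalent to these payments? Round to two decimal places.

This is an ordinary annuity: 18 payments of £16,125.00 at the end of each year.
Periodic rate r = 0.069 per year.
PV = PMT × [(1 − (1+r)^−n)/r] = 16,125 × [1 − (1+r)^−18] / r = £163,380.01

£163,380.01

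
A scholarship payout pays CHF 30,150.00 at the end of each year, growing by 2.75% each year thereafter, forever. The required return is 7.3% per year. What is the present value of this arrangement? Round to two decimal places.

Periodic rate r = 0.073 per year.
Growing perpetuity (Gordon): PV = PMT₁ / (r − g) = 30,150 / (r − 0.0275) = CHF 662,637.36.

CHF 662,637.36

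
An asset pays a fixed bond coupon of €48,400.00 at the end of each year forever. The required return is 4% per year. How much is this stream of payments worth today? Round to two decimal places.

Periodic rate r = 0.04 per year.
Level perpetuity: PV = PMT / r = 48,400 / (0.04) = €1,210,000.00.

€1,210,000.00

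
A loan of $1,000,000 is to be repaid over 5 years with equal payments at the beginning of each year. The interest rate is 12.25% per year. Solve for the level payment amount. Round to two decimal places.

$248,668.02

Level annuity due; solve PV = PMT × [(1 − (1+r)^−n)/r] × (1+r) for PMT.
Periodic rate r = 0.1225 per year.
With n = 5: PMT = 1,000,000 / ([(1 − (1+r)^−n)/r] × (1+r)) = $248,668.02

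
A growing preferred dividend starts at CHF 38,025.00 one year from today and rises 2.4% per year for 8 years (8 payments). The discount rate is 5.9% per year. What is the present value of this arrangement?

Periodic rate r = 0.059 per year.
Growing ordinary annuity: PV = PMT₁ × [1 − ((1+g)/(1+r))^n] / (r − g) = 38,025 × [1 − ((1+0.024)/(1+r))^8] / (r − 0.024) = CHF 256,132.18.

CHF 256,132.18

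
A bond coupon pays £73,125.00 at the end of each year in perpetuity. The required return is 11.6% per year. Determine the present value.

Periodic rate r = 0.116 per year.
Level perpetuity: PV = PMT / r = 73,125 / (0.116) = £630,387.93.

£630,387.93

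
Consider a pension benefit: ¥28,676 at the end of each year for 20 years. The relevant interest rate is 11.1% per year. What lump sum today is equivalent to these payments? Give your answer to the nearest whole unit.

This is an ordinary annuity: 20 payments of ¥28,676 at the end of each year.
Periodic rate r = 0.111 per year.
PV = PMT × [(1 − (1+r)^−n)/r] = 28,676 × [1 − (1+r)^−20] / r = ¥226,871

¥226,871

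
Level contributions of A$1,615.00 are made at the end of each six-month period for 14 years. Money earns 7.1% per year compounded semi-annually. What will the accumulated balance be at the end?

This is an ordinary annuity: 28 deposits of A$1,615.00 at the end of each six-month period.
Periodic rate r = 0.071/2 per half-year; n is counted in half-years.
FV = PMT × [((1+r)^n − 1)/r] = 1,615 × [(1+r)^28 − 1] / r = A$75,329.33

A$75,329.33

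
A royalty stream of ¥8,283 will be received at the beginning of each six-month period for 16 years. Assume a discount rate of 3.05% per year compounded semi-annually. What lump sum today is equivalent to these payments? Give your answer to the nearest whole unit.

¥211,684

This is an annuity due: 32 payments of ¥8,283 at the beginning of each six-month period.
Periodic rate r = 0.0305/2 per half-year; n is counted in half-years.
PV = PMT × [(1 − (1+r)^−n)/r] × (1+r) = 8,283 × [1 − (1+r)^−32] / r × (1+r) = ¥211,684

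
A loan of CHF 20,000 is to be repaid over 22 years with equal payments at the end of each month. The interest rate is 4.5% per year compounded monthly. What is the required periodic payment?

CHF 119.48

Level ordinary annuity; solve PV = PMT × [(1 − (1+r)^−n)/r] for PMT.
Periodic rate r = 0.045/12 per month; n is counted in months.
With n = 264: PMT = 20,000 / ([(1 − (1+r)^−n)/r]) = CHF 119.48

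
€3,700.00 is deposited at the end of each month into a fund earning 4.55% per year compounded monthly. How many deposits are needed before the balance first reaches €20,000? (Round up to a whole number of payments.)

6 payments

Periodic rate r = 0.0455/12 per month; n is counted in months.
Ordinary annuity FV: 20,000 = 3,700 × [((1+r)^n − 1)/r].
(1+r)^n = 1 + 20,000 × r / 3,700, so n = ln(1 + 20,000·r/3,700) / ln(1+r) = 5.36.
Round up to a whole number of payments: n = 6.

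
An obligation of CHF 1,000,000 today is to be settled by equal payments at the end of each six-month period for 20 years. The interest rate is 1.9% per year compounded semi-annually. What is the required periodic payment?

CHF 30,167.26

Level ordinary annuity; solve PV = PMT × [(1 − (1+r)^−n)/r] for PMT.
Periodic rate r = 0.019/2 per half-year; n is counted in half-years.
With n = 40: PMT = 1,000,000 / ([(1 − (1+r)^−n)/r]) = CHF 30,167.26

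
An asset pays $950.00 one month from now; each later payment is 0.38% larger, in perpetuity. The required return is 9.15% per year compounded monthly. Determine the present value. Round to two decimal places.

$248,366.01

Periodic rate r = 0.0915/12 per month.
Growing perpetuity (Gordon): PV = PMT₁ / (r − g) = 950 / (r − 0.0038) = $248,366.01.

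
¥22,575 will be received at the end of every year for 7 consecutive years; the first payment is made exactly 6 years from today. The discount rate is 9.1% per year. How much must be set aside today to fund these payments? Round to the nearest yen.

Ordinary annuity of 7 payments, first payment at period 6.
Periodic rate r = 0.091 per year.
The ordinary-annuity PV formula values the stream one period before the first payment (period 5); discount that back 5 periods:
PV₀ = 22,575 × [1 − (1+r)^−7] / r × (1+r)^−5 = ¥73,261

¥73,261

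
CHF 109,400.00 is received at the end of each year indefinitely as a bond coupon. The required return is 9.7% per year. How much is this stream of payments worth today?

Periodic rate r = 0.097 per year.
Level perpetuity: PV = PMT / r = 109,400 / (0.097) = CHF 1,127,835.05.

CHF 1,127,835.05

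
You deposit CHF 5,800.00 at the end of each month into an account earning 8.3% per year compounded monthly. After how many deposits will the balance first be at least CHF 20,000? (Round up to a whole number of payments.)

4 payments

Periodic rate r = 0.083/12 per month; n is counted in months.
Ordinary annuity FV: 20,000 = 5,800 × [((1+r)^n − 1)/r].
(1+r)^n = 1 + 20,000 × r / 5,800, so n = ln(1 + 20,000·r/5,800) / ln(1+r) = 3.42.
Round up to a whole number of payments: n = 4.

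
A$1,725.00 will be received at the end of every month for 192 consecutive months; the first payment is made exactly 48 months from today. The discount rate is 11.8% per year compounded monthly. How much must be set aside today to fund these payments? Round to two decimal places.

A$93,831.84

Ordinary annuity of 192 payments, first payment at period 48.
Periodic rate r = 0.118/12 per month; n is counted in months.
The ordinary-annuity PV formula values the stream one period before the first payment (period 47); discount that back 47 periods:
PV₀ = 1,725 × [1 − (1+r)^−192] / r × (1+r)^−47 = A$93,831.84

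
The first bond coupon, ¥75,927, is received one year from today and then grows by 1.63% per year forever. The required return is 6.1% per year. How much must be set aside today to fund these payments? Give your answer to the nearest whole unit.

¥1,698,591

Periodic rate r = 0.061 per year.
Growing perpetuity (Gordon): PV = PMT₁ / (r − g) = 75,927 / (r − 0.0163) = ¥1,698,591.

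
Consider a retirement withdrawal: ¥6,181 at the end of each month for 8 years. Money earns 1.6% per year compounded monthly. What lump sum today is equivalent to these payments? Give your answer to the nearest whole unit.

This is an ordinary annuity: 96 payments of ¥6,181 at the end of each month.
Periodic rate r = 0.016/12 per month; n is counted in months.
PV = PMT × [(1 − (1+r)^−n)/r] = 6,181 × [1 − (1+r)^−96] / r = ¥556,622

¥556,622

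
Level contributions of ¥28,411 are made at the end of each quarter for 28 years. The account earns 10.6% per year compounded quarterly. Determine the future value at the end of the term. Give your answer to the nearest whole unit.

This is an ordinary annuity: 112 deposits of ¥28,411 at the end of each quarter.
Periodic rate r = 0.106/4 per quarter; n is counted in quarters.
FV = PMT × [((1+r)^n − 1)/r] = 28,411 × [(1+r)^112 − 1] / r = ¥18,993,085

¥18,993,085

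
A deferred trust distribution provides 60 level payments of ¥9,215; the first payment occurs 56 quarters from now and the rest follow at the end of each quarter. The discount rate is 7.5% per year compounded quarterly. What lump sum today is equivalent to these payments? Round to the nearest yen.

¥118,880

Ordinary annuity of 60 payments, first payment at period 56.
Periodic rate r = 0.075/4 per quarter; n is counted in quarters.
The ordinary-annuity PV formula values the stream one period before the first payment (period 55); discount that back 55 periods:
PV₀ = 9,215 × [1 − (1+r)^−60] / r × (1+r)^−55 = ¥118,880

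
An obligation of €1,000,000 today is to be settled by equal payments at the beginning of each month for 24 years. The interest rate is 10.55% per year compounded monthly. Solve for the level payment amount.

Level annuity due; solve PV = PMT × [(1 − (1+r)^−n)/r] × (1+r) for PMT.
Periodic rate r = 0.1055/12 per month; n is counted in months.
With n = 288: PMT = 1,000,000 / ([(1 − (1+r)^−n)/r] × (1+r)) = €9,476.84

€9,476.84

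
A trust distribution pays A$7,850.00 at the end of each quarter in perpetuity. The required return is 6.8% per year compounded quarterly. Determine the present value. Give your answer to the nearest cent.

Periodic rate r = 0.068/4 per quarter.
Level perpetuity: PV = PMT / r = 7,850 / (0.068/4) = A$461,764.71.

A$461,764.71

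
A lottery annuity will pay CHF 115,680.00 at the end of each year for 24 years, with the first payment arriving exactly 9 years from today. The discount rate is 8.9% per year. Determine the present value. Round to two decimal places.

CHF 572,207.45

Ordinary annuity of 24 payments, first payment at period 9.
Periodic rate r = 0.089 per year.
The ordinary-annuity PV formula values the stream one period before the first payment (period 8); discount that back 8 periods:
PV₀ = 115,680 × [1 − (1+r)^−24] / r × (1+r)^−8 = CHF 572,207.45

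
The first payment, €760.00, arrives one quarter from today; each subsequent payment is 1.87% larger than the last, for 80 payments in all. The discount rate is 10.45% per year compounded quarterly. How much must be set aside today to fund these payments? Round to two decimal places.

€45,103.65

Periodic rate r = 0.1045/4 per quarter; n is counted in quarters.
Growing ordinary annuity: PV = PMT₁ × [1 − ((1+g)/(1+r))^n] / (r − g) = 760 × [1 − ((1+0.0187)/(1+r))^80] / (r − 0.0187) = €45,103.65.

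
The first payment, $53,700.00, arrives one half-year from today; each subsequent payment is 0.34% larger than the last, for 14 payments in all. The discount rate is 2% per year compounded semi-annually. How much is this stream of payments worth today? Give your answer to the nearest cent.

Periodic rate r = 0.02/2 per half-year; n is counted in half-years.
Growing ordinary annuity: PV = PMT₁ × [1 − ((1+g)/(1+r))^n] / (r − g) = 53,700 × [1 − ((1+0.0034)/(1+r))^14] / (r − 0.0034) = $713,551.47.

$713,551.47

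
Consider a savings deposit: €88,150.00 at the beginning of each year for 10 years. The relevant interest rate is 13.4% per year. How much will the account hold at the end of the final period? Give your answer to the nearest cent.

€1,877,393.67

This is an annuity due: 10 deposits of €88,150.00 at the beginning of each year.
Periodic rate r = 0.134 per year.
FV = PMT × [((1+r)^n − 1)/r] × (1+r) = 88,150 × [(1+r)^10 − 1] / r × (1+r) = €1,877,393.67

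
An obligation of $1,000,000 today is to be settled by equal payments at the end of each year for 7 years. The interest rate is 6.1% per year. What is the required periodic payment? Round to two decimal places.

$179,772.24

Level ordinary annuity; solve PV = PMT × [(1 − (1+r)^−n)/r] for PMT.
Periodic rate r = 0.061 per year.
With n = 7: PMT = 1,000,000 / ([(1 − (1+r)^−n)/r]) = $179,772.24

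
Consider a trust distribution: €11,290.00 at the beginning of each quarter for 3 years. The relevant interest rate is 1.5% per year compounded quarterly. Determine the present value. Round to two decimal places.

€132,730.54

This is an annuity due: 12 payments of €11,290.00 at the beginning of each quarter.
Periodic rate r = 0.015/4 per quarter; n is counted in quarters.
PV = PMT × [(1 − (1+r)^−n)/r] × (1+r) = 11,290 × [1 − (1+r)^−12] / r × (1+r) = €132,730.54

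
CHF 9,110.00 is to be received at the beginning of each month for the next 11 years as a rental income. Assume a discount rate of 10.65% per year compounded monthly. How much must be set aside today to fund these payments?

This is an annuity due: 132 payments of CHF 9,110.00 at the beginning of each month.
Periodic rate r = 0.1065/12 per month; n is counted in months.
PV = PMT × [(1 − (1+r)^−n)/r] × (1+r) = 9,110 × [1 − (1+r)^−132] / r × (1+r) = CHF 712,995.22

CHF 712,995.22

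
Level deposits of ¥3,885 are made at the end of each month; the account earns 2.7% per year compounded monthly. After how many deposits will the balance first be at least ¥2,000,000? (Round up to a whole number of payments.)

Periodic rate r = 0.027/12 per month; n is counted in months.
Ordinary annuity FV: 2,000,000 = 3,885 × [((1+r)^n − 1)/r].
(1+r)^n = 1 + 2,000,000 × r / 3,885, so n = ln(1 + 2,000,000·r/3,885) / ln(1+r) = 342.31.
Round up to a whole number of payments: n = 343.

343 payments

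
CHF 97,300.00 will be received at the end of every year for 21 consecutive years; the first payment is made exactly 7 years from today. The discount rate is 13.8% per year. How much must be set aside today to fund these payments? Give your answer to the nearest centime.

CHF 303,125.93

Ordinary annuity of 21 payments, first payment at period 7.
Periodic rate r = 0.138 per year.
The ordinary-annuity PV formula values the stream one period before the first payment (period 6); discount that back 6 periods:
PV₀ = 97,300 × [1 − (1+r)^−21] / r × (1+r)^−6 = CHF 303,125.93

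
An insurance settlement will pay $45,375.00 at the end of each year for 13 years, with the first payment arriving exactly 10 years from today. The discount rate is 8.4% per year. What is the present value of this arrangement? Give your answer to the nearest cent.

Ordinary annuity of 13 payments, first payment at period 10.
Periodic rate r = 0.084 per year.
The ordinary-annuity PV formula values the stream one period before the first payment (period 9); discount that back 9 periods:
PV₀ = 45,375 × [1 − (1+r)^−13] / r × (1+r)^−9 = $169,781.37

$169,781.37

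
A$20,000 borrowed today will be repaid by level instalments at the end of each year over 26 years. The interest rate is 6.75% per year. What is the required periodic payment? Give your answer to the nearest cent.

A$1,652.37

Level ordinary annuity; solve PV = PMT × [(1 − (1+r)^−n)/r] for PMT.
Periodic rate r = 0.0675 per year.
With n = 26: PMT = 20,000 / ([(1 − (1+r)^−n)/r]) = A$1,652.37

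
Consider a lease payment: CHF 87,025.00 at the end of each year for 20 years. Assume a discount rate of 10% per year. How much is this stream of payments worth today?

CHF 740,892.88

This is an ordinary annuity: 20 payments of CHF 87,025.00 at the end of each year.
Periodic rate r = 0.1 per year.
PV = PMT × [(1 − (1+r)^−n)/r] = 87,025 × [1 − (1+r)^−20] / r = CHF 740,892.88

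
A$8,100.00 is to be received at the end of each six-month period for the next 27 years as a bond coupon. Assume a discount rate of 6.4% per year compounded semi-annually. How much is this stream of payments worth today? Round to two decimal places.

A$206,926.13

This is an ordinary annuity: 54 payments of A$8,100.00 at the end of each six-month period.
Periodic rate r = 0.064/2 per half-year; n is counted in half-years.
PV = PMT × [(1 − (1+r)^−n)/r] = 8,100 × [1 − (1+r)^−54] / r = A$206,926.13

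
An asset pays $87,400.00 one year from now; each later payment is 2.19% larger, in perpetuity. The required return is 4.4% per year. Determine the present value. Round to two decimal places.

Periodic rate r = 0.044 per year.
Growing perpetuity (Gordon): PV = PMT₁ / (r − g) = 87,400 / (r − 0.0219) = $3,954,751.13.

$3,954,751.13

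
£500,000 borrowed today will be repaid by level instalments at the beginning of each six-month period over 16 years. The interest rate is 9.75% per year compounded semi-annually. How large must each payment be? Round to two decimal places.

£29,721.94

Level annuity due; solve PV = PMT × [(1 − (1+r)^−n)/r] × (1+r) for PMT.
Periodic rate r = 0.0975/2 per half-year; n is counted in half-years.
With n = 32: PMT = 500,000 / ([(1 − (1+r)^−n)/r] × (1+r)) = £29,721.94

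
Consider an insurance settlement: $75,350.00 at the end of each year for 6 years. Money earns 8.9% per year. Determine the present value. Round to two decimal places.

This is an ordinary annuity: 6 payments of $75,350.00 at the end of each year.
Periodic rate r = 0.089 per year.
PV = PMT × [(1 − (1+r)^−n)/r] = 75,350 × [1 − (1+r)^−6] / r = $339,024.12

$339,024.12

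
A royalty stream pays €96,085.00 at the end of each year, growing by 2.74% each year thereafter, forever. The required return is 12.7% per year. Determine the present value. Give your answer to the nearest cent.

Periodic rate r = 0.127 per year.
Growing perpetuity (Gordon): PV = PMT₁ / (r − g) = 96,085 / (r − 0.0274) = €964,708.84.

€964,708.84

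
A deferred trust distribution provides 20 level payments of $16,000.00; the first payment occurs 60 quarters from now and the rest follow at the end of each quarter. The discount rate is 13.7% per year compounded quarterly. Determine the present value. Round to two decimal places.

Ordinary annuity of 20 payments, first payment at period 60.
Periodic rate r = 0.137/4 per quarter; n is counted in quarters.
The ordinary-annuity PV formula values the stream one period before the first payment (period 59); discount that back 59 periods:
PV₀ = 16,000 × [1 − (1+r)^−20] / r × (1+r)^−59 = $31,393.03

$31,393.03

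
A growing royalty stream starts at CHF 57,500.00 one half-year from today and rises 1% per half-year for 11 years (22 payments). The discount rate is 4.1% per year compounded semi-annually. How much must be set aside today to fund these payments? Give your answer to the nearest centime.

CHF 1,114,422.40

Periodic rate r = 0.041/2 per half-year; n is counted in half-years.
Growing ordinary annuity: PV = PMT₁ × [1 − ((1+g)/(1+r))^n] / (r − g) = 57,500 × [1 − ((1+0.01)/(1+r))^22] / (r − 0.01) = CHF 1,114,422.40.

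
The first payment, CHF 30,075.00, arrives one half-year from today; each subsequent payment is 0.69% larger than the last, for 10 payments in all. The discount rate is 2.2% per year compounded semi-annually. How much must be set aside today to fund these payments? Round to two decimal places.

CHF 292,107.29

Periodic rate r = 0.022/2 per half-year; n is counted in half-years.
Growing ordinary annuity: PV = PMT₁ × [1 − ((1+g)/(1+r))^n] / (r − g) = 30,075 × [1 − ((1+0.0069)/(1+r))^10] / (r − 0.0069) = CHF 292,107.29.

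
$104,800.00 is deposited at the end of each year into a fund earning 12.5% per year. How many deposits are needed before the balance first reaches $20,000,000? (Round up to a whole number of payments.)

28 payments

Periodic rate r = 0.125 per year.
Ordinary annuity FV: 20,000,000 = 104,800 × [((1+r)^n − 1)/r].
(1+r)^n = 1 + 20,000,000 × r / 104,800, so n = ln(1 + 20,000,000·r/104,800) / ln(1+r) = 27.28.
Round up to a whole number of payments: n = 28.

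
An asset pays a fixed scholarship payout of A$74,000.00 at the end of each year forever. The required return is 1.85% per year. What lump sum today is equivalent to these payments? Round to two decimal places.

Periodic rate r = 0.0185 per year.
Level perpetuity: PV = PMT / r = 74,000 / (0.0185) = A$4,000,000.00.

A$4,000,000.00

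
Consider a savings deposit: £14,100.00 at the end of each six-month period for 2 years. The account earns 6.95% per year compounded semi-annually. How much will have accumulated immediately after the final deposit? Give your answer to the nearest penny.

This is an ordinary annuity: 4 deposits of £14,100.00 at the end of each six-month period.
Periodic rate r = 0.0695/2 per half-year; n is counted in half-years.
FV = PMT × [((1+r)^n − 1)/r] = 14,100 × [(1+r)^4 − 1] / r = £59,408.55

£59,408.55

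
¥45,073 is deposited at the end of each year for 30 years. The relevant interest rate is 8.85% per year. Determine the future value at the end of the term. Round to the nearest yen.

This is an ordinary annuity: 30 deposits of ¥45,073 at the end of each year.
Periodic rate r = 0.0885 per year.
FV = PMT × [((1+r)^n − 1)/r] = 45,073 × [(1+r)^30 − 1] / r = ¥5,974,450

¥5,974,450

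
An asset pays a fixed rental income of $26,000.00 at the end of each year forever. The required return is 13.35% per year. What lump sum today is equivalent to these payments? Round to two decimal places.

$194,756.55

Periodic rate r = 0.1335 per year.
Level perpetuity: PV = PMT / r = 26,000 / (0.1335) = $194,756.55.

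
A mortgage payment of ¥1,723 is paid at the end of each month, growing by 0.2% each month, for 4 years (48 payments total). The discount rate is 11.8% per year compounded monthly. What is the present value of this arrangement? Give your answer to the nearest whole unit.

¥68,600

Periodic rate r = 0.118/12 per month; n is counted in months.
Growing ordinary annuity: PV = PMT₁ × [1 − ((1+g)/(1+r))^n] / (r − g) = 1,723 × [1 − ((1+0.002)/(1+r))^48] / (r − 0.002) = ¥68,600.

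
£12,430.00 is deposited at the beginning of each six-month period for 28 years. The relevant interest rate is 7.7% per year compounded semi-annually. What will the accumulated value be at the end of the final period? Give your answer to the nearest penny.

£2,445,584.53

This is an annuity due: 56 deposits of £12,430.00 at the beginning of each six-month period.
Periodic rate r = 0.077/2 per half-year; n is counted in half-years.
FV = PMT × [((1+r)^n − 1)/r] × (1+r) = 12,430 × [(1+r)^56 − 1] / r × (1+r) = £2,445,584.53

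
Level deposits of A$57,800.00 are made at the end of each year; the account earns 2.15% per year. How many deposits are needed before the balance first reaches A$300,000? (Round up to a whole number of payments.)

Periodic rate r = 0.0215 per year.
Ordinary annuity FV: 300,000 = 57,800 × [((1+r)^n − 1)/r].
(1+r)^n = 1 + 300,000 × r / 57,800, so n = ln(1 + 300,000·r/57,800) / ln(1+r) = 4.97.
Round up to a whole number of payments: n = 5.

5 payments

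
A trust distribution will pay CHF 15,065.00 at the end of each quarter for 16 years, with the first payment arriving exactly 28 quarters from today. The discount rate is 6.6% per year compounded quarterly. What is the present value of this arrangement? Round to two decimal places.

CHF 381,002.36

Ordinary annuity of 64 payments, first payment at period 28.
Periodic rate r = 0.066/4 per quarter; n is counted in quarters.
The ordinary-annuity PV formula values the stream one period before the first payment (period 27); discount that back 27 periods:
PV₀ = 15,065 × [1 − (1+r)^−64] / r × (1+r)^−27 = CHF 381,002.36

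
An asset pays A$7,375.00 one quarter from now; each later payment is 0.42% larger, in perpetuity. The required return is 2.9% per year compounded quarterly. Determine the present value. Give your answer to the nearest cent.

A$2,418,032.79

Periodic rate r = 0.029/4 per quarter.
Growing perpetuity (Gordon): PV = PMT₁ / (r − g) = 7,375 / (r − 0.0042) = A$2,418,032.79.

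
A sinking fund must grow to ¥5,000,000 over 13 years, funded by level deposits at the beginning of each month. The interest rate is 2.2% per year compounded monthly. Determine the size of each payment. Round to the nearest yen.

¥27,665

Level annuity due; solve FV = PMT × [((1+r)^n − 1)/r] × (1+r) for PMT.
Periodic rate r = 0.022/12 per month; n is counted in months.
With n = 156: PMT = 5,000,000 / ([((1+r)^n − 1)/r] × (1+r)) = ¥27,665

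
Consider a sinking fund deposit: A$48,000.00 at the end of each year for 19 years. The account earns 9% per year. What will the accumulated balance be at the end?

This is an ordinary annuity: 19 deposits of A$48,000.00 at the end of each year.
Periodic rate r = 0.09 per year.
FV = PMT × [((1+r)^n − 1)/r] = 48,000 × [(1+r)^19 − 1] / r = A$2,208,886.00

A$2,208,886.00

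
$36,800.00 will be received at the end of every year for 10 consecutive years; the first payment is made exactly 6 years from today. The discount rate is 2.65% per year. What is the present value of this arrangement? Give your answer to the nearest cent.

Ordinary annuity of 10 payments, first payment at period 6.
Periodic rate r = 0.0265 per year.
The ordinary-annuity PV formula values the stream one period before the first payment (period 5); discount that back 5 periods:
PV₀ = 36,800 × [1 − (1+r)^−10] / r × (1+r)^−5 = $280,416.53

$280,416.53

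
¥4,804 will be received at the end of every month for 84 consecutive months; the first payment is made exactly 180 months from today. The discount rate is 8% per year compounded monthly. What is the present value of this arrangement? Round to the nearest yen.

¥93,826

Ordinary annuity of 84 payments, first payment at period 180.
Periodic rate r = 0.08/12 per month; n is counted in months.
The ordinary-annuity PV formula values the stream one period before the first payment (period 179); discount that back 179 periods:
PV₀ = 4,804 × [1 − (1+r)^−84] / r × (1+r)^−179 = ¥93,826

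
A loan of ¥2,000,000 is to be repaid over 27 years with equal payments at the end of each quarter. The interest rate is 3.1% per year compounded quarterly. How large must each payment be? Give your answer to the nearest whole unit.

Level ordinary annuity; solve PV = PMT × [(1 − (1+r)^−n)/r] for PMT.
Periodic rate r = 0.031/4 per quarter; n is counted in quarters.
With n = 108: PMT = 2,000,000 / ([(1 − (1+r)^−n)/r]) = ¥27,405

¥27,405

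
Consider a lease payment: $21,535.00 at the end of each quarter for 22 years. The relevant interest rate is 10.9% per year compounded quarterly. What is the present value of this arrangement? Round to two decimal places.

$716,096.88

This is an ordinary annuity: 88 payments of $21,535.00 at the end of each quarter.
Periodic rate r = 0.109/4 per quarter; n is counted in quarters.
PV = PMT × [(1 − (1+r)^−n)/r] = 21,535 × [1 − (1+r)^−88] / r = $716,096.88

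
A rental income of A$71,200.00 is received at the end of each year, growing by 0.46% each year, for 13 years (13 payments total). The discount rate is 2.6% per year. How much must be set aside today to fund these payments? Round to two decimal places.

Periodic rate r = 0.026 per year.
Growing ordinary annuity: PV = PMT₁ × [1 − ((1+g)/(1+r))^n] / (r − g) = 71,200 × [1 − ((1+0.0046)/(1+r))^13] / (r − 0.0046) = A$797,444.92.

A$797,444.92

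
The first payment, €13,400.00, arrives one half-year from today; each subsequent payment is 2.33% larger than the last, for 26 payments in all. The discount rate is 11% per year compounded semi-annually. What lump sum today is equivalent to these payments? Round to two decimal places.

Periodic rate r = 0.11/2 per half-year; n is counted in half-years.
Growing ordinary annuity: PV = PMT₁ × [1 − ((1+g)/(1+r))^n] / (r − g) = 13,400 × [1 − ((1+0.0233)/(1+r))^26] / (r − 0.0233) = €231,481.66.

€231,481.66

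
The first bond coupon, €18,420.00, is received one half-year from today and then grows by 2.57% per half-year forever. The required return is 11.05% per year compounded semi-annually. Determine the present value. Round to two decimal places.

€623,350.25

Periodic rate r = 0.1105/2 per half-year.
Growing perpetuity (Gordon): PV = PMT₁ / (r − g) = 18,420 / (r − 0.0257) = €623,350.25.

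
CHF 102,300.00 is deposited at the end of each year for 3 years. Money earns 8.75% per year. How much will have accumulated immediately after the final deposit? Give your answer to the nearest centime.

This is an ordinary annuity: 3 deposits of CHF 102,300.00 at the end of each year.
Periodic rate r = 0.0875 per year.
FV = PMT × [((1+r)^n − 1)/r] = 102,300 × [(1+r)^3 − 1] / r = CHF 334,536.98

CHF 334,536.98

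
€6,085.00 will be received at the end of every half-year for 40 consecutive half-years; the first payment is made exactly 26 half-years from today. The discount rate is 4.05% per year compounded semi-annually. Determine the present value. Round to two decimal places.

Ordinary annuity of 40 payments, first payment at period 26.
Periodic rate r = 0.0405/2 per half-year; n is counted in half-years.
The ordinary-annuity PV formula values the stream one period before the first payment (period 25); discount that back 25 periods:
PV₀ = 6,085 × [1 − (1+r)^−40] / r × (1+r)^−25 = €100,400.90

€100,400.90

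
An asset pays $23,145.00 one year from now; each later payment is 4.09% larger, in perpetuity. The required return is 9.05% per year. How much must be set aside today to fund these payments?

Periodic rate r = 0.0905 per year.
Growing perpetuity (Gordon): PV = PMT₁ / (r − g) = 23,145 / (r − 0.0409) = $466,633.06.

$466,633.06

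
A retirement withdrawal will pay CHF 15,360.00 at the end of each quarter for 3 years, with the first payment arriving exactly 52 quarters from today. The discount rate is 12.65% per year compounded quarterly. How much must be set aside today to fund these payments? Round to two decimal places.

Ordinary annuity of 12 payments, first payment at period 52.
Periodic rate r = 0.1265/4 per quarter; n is counted in quarters.
The ordinary-annuity PV formula values the stream one period before the first payment (period 51); discount that back 51 periods:
PV₀ = 15,360 × [1 − (1+r)^−12] / r × (1+r)^−51 = CHF 30,943.62

CHF 30,943.62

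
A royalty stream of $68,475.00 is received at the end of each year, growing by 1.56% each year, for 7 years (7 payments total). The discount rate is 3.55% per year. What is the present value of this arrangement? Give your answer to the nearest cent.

$437,043.59

Periodic rate r = 0.0355 per year.
Growing ordinary annuity: PV = PMT₁ × [1 − ((1+g)/(1+r))^n] / (r − g) = 68,475 × [1 − ((1+0.0156)/(1+r))^7] / (r − 0.0156) = $437,043.59.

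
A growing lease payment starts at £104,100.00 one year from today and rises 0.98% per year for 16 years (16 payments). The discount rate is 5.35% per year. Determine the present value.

£1,172,716.08

Periodic rate r = 0.0535 per year.
Growing ordinary annuity: PV = PMT₁ × [1 − ((1+g)/(1+r))^n] / (r − g) = 104,100 × [1 − ((1+0.0098)/(1+r))^16] / (r − 0.0098) = £1,172,716.08.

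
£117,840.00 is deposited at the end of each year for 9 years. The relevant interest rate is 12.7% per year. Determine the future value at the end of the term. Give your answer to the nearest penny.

£1,793,600.41

This is an ordinary annuity: 9 deposits of £117,840.00 at the end of each year.
Periodic rate r = 0.127 per year.
FV = PMT × [((1+r)^n − 1)/r] = 117,840 × [(1+r)^9 − 1] / r = £1,793,600.41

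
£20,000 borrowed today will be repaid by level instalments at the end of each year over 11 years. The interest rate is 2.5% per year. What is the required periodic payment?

Level ordinary annuity; solve PV = PMT × [(1 − (1+r)^−n)/r] for PMT.
Periodic rate r = 0.025 per year.
With n = 11: PMT = 20,000 / ([(1 − (1+r)^−n)/r]) = £2,102.12

£2,102.12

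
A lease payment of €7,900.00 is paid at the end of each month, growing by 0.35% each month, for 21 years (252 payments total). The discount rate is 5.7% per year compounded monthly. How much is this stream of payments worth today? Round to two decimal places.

€1,701,762.20

Periodic rate r = 0.057/12 per month; n is counted in months.
Growing ordinary annuity: PV = PMT₁ × [1 − ((1+g)/(1+r))^n] / (r − g) = 7,900 × [1 − ((1+0.0035)/(1+r))^252] / (r − 0.0035) = €1,701,762.20.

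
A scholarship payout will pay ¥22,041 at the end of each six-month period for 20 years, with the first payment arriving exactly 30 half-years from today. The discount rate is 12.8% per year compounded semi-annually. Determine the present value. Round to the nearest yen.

Ordinary annuity of 40 payments, first payment at period 30.
Periodic rate r = 0.128/2 per half-year; n is counted in half-years.
The ordinary-annuity PV formula values the stream one period before the first payment (period 29); discount that back 29 periods:
PV₀ = 22,041 × [1 − (1+r)^−40] / r × (1+r)^−29 = ¥52,218

¥52,218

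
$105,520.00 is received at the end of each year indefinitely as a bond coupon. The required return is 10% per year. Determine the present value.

Periodic rate r = 0.1 per year.
Level perpetuity: PV = PMT / r = 105,520 / (0.1) = $1,055,200.00.

$1,055,200.00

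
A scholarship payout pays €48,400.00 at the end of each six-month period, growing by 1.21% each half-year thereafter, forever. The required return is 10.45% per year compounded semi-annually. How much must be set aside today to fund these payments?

Periodic rate r = 0.1045/2 per half-year.
Growing perpetuity (Gordon): PV = PMT₁ / (r − g) = 48,400 / (r − 0.0121) = €1,205,479.45.

€1,205,479.45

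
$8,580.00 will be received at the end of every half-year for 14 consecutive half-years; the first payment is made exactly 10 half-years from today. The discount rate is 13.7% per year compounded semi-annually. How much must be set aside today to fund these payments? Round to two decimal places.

$41,707.64

Ordinary annuity of 14 payments, first payment at period 10.
Periodic rate r = 0.137/2 per half-year; n is counted in half-years.
The ordinary-annuity PV formula values the stream one period before the first payment (period 9); discount that back 9 periods:
PV₀ = 8,580 × [1 − (1+r)^−14] / r × (1+r)^−9 = $41,707.64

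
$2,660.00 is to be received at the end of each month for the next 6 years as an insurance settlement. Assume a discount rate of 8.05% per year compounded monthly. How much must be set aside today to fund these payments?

$151,500.79

This is an ordinary annuity: 72 payments of $2,660.00 at the end of each month.
Periodic rate r = 0.0805/12 per month; n is counted in months.
PV = PMT × [(1 − (1+r)^−n)/r] = 2,660 × [1 − (1+r)^−72] / r = $151,500.79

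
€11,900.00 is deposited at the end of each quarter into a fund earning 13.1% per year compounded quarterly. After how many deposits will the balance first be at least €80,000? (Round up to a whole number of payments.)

7 payments

Periodic rate r = 0.131/4 per quarter; n is counted in quarters.
Ordinary annuity FV: 80,000 = 11,900 × [((1+r)^n − 1)/r].
(1+r)^n = 1 + 80,000 × r / 11,900, so n = ln(1 + 80,000·r/11,900) / ln(1+r) = 6.17.
Round up to a whole number of payments: n = 7.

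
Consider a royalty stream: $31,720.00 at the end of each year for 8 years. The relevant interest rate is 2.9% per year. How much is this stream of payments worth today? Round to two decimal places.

$223,606.92

This is an ordinary annuity: 8 payments of $31,720.00 at the end of each year.
Periodic rate r = 0.029 per year.
PV = PMT × [(1 − (1+r)^−n)/r] = 31,720 × [1 − (1+r)^−8] / r = $223,606.92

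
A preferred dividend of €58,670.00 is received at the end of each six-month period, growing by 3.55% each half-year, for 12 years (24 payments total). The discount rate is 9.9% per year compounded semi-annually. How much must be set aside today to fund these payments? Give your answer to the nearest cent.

€1,154,643.45

Periodic rate r = 0.099/2 per half-year; n is counted in half-years.
Growing ordinary annuity: PV = PMT₁ × [1 − ((1+g)/(1+r))^n] / (r − g) = 58,670 × [1 − ((1+0.0355)/(1+r))^24] / (r − 0.0355) = €1,154,643.45.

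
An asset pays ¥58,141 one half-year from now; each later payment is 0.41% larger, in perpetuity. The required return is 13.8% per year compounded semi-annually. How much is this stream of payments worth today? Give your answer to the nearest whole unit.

Periodic rate r = 0.138/2 per half-year.
Growing perpetuity (Gordon): PV = PMT₁ / (r − g) = 58,141 / (r − 0.0041) = ¥895,855.

¥895,855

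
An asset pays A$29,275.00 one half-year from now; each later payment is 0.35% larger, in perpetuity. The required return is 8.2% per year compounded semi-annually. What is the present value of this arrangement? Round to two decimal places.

A$780,666.67

Periodic rate r = 0.082/2 per half-year.
Growing perpetuity (Gordon): PV = PMT₁ / (r − g) = 29,275 / (r − 0.0035) = A$780,666.67.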